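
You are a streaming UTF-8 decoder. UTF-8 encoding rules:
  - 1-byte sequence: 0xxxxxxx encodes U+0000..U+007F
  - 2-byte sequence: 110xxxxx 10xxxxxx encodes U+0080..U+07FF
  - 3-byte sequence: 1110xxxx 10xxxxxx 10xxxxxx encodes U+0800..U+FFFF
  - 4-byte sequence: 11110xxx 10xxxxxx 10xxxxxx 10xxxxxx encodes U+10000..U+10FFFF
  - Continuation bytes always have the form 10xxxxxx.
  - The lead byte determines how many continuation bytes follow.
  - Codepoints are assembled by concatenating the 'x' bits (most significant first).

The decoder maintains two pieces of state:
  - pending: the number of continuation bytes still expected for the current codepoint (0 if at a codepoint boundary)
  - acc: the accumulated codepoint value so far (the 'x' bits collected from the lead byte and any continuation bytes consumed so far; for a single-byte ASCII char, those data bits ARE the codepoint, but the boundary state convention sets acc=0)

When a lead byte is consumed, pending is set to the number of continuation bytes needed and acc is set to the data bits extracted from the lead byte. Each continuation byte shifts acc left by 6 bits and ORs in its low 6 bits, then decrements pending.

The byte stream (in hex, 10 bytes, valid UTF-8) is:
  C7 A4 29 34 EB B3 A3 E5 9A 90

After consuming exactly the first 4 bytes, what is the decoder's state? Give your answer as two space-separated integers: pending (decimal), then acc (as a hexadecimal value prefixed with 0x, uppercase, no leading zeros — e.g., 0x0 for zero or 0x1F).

Byte[0]=C7: 2-byte lead. pending=1, acc=0x7
Byte[1]=A4: continuation. acc=(acc<<6)|0x24=0x1E4, pending=0
Byte[2]=29: 1-byte. pending=0, acc=0x0
Byte[3]=34: 1-byte. pending=0, acc=0x0

Answer: 0 0x0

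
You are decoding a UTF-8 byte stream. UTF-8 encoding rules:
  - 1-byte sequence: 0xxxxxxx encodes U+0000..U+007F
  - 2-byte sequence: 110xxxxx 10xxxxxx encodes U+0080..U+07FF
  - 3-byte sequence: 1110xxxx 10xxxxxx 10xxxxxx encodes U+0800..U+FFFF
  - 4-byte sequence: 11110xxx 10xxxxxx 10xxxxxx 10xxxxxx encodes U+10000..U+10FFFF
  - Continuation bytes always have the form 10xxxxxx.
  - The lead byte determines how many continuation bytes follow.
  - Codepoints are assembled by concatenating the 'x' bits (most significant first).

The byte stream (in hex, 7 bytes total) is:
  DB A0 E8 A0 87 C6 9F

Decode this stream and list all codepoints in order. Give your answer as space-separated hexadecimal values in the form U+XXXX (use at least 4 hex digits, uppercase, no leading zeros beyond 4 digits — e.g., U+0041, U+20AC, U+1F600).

Answer: U+06E0 U+8807 U+019F

Derivation:
Byte[0]=DB: 2-byte lead, need 1 cont bytes. acc=0x1B
Byte[1]=A0: continuation. acc=(acc<<6)|0x20=0x6E0
Completed: cp=U+06E0 (starts at byte 0)
Byte[2]=E8: 3-byte lead, need 2 cont bytes. acc=0x8
Byte[3]=A0: continuation. acc=(acc<<6)|0x20=0x220
Byte[4]=87: continuation. acc=(acc<<6)|0x07=0x8807
Completed: cp=U+8807 (starts at byte 2)
Byte[5]=C6: 2-byte lead, need 1 cont bytes. acc=0x6
Byte[6]=9F: continuation. acc=(acc<<6)|0x1F=0x19F
Completed: cp=U+019F (starts at byte 5)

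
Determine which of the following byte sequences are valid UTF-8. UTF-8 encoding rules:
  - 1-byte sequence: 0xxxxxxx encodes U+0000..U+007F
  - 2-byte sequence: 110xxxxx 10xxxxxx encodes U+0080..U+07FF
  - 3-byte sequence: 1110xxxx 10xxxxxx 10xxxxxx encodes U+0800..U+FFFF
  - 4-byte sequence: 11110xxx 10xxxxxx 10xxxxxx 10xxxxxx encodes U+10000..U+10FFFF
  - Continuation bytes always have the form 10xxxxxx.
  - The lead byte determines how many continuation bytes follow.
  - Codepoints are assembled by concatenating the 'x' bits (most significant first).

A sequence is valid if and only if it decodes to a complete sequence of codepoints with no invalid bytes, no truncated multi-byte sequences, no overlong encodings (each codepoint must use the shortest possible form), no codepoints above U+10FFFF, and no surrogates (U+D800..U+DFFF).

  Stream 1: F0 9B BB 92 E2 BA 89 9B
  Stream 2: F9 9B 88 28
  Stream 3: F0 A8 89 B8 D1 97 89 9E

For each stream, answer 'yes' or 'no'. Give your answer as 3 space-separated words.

Stream 1: error at byte offset 7. INVALID
Stream 2: error at byte offset 0. INVALID
Stream 3: error at byte offset 6. INVALID

Answer: no no no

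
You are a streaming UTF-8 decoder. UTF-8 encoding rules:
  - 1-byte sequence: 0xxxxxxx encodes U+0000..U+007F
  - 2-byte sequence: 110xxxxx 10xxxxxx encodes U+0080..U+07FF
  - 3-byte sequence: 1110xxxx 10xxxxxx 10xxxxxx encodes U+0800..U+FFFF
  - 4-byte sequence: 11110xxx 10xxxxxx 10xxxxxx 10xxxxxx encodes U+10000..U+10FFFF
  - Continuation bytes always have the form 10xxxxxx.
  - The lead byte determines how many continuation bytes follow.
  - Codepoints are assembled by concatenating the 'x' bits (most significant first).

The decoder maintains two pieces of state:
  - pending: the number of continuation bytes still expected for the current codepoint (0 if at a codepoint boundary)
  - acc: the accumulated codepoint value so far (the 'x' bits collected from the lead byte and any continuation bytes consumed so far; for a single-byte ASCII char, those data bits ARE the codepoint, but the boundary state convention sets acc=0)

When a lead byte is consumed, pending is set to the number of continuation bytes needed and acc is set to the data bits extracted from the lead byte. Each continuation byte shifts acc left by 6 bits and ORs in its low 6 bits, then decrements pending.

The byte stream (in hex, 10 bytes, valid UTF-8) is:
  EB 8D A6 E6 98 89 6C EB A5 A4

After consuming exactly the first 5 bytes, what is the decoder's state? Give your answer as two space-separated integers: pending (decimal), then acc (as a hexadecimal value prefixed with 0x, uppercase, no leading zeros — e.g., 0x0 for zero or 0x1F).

Answer: 1 0x198

Derivation:
Byte[0]=EB: 3-byte lead. pending=2, acc=0xB
Byte[1]=8D: continuation. acc=(acc<<6)|0x0D=0x2CD, pending=1
Byte[2]=A6: continuation. acc=(acc<<6)|0x26=0xB366, pending=0
Byte[3]=E6: 3-byte lead. pending=2, acc=0x6
Byte[4]=98: continuation. acc=(acc<<6)|0x18=0x198, pending=1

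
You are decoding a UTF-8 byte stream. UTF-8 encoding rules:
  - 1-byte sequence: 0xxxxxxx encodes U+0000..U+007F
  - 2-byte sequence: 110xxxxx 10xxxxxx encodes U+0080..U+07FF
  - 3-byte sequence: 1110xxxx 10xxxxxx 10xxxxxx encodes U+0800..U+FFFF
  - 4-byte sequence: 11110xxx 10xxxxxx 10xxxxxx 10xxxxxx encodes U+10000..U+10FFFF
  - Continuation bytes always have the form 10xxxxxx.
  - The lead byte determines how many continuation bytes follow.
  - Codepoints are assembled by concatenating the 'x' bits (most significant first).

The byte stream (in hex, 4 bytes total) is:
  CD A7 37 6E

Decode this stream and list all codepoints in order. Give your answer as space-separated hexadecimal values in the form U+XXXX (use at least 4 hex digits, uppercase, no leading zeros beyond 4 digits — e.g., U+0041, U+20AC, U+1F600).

Byte[0]=CD: 2-byte lead, need 1 cont bytes. acc=0xD
Byte[1]=A7: continuation. acc=(acc<<6)|0x27=0x367
Completed: cp=U+0367 (starts at byte 0)
Byte[2]=37: 1-byte ASCII. cp=U+0037
Byte[3]=6E: 1-byte ASCII. cp=U+006E

Answer: U+0367 U+0037 U+006E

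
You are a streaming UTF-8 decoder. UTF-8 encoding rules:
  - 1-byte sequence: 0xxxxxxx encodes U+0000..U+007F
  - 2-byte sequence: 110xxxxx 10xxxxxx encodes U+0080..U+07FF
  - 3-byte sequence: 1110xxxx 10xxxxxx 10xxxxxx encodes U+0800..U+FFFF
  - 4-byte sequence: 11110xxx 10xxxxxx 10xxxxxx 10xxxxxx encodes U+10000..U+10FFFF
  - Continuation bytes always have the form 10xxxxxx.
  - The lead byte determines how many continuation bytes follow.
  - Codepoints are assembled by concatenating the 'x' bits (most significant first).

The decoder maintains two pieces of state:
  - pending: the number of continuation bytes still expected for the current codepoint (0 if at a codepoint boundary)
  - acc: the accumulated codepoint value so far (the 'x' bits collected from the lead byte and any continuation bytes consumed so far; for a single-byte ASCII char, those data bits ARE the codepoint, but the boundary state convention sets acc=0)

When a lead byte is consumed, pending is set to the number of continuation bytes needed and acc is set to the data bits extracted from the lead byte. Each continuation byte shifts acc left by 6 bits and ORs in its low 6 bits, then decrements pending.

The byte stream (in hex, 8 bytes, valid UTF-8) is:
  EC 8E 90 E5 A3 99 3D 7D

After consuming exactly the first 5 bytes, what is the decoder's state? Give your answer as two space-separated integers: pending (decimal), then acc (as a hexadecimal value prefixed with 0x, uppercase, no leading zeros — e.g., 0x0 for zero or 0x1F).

Byte[0]=EC: 3-byte lead. pending=2, acc=0xC
Byte[1]=8E: continuation. acc=(acc<<6)|0x0E=0x30E, pending=1
Byte[2]=90: continuation. acc=(acc<<6)|0x10=0xC390, pending=0
Byte[3]=E5: 3-byte lead. pending=2, acc=0x5
Byte[4]=A3: continuation. acc=(acc<<6)|0x23=0x163, pending=1

Answer: 1 0x163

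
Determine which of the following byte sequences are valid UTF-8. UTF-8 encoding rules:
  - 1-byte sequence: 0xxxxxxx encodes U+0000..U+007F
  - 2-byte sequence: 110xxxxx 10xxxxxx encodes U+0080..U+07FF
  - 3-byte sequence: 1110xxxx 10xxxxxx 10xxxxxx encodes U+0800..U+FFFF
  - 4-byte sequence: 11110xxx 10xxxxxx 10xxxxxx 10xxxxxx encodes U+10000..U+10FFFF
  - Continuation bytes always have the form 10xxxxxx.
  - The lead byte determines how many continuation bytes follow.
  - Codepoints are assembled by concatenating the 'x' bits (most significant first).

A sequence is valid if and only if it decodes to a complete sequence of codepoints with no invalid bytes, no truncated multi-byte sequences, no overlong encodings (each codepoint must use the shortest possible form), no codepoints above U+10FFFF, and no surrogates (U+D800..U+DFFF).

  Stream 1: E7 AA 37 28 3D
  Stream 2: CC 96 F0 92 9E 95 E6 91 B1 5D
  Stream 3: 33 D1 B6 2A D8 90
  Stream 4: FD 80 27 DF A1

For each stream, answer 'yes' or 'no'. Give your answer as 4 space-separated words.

Stream 1: error at byte offset 2. INVALID
Stream 2: decodes cleanly. VALID
Stream 3: decodes cleanly. VALID
Stream 4: error at byte offset 0. INVALID

Answer: no yes yes no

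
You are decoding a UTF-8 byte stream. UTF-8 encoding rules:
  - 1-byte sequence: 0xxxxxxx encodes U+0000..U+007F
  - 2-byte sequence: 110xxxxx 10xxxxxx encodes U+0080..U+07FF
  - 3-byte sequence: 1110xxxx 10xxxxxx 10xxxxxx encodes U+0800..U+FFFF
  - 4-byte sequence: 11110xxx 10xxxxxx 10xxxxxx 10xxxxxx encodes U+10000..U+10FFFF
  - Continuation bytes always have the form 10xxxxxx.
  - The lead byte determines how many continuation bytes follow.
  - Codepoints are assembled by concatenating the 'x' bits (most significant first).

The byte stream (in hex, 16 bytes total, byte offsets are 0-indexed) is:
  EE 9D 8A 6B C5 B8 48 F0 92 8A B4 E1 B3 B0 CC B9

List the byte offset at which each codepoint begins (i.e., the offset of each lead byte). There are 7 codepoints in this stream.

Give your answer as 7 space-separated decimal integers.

Answer: 0 3 4 6 7 11 14

Derivation:
Byte[0]=EE: 3-byte lead, need 2 cont bytes. acc=0xE
Byte[1]=9D: continuation. acc=(acc<<6)|0x1D=0x39D
Byte[2]=8A: continuation. acc=(acc<<6)|0x0A=0xE74A
Completed: cp=U+E74A (starts at byte 0)
Byte[3]=6B: 1-byte ASCII. cp=U+006B
Byte[4]=C5: 2-byte lead, need 1 cont bytes. acc=0x5
Byte[5]=B8: continuation. acc=(acc<<6)|0x38=0x178
Completed: cp=U+0178 (starts at byte 4)
Byte[6]=48: 1-byte ASCII. cp=U+0048
Byte[7]=F0: 4-byte lead, need 3 cont bytes. acc=0x0
Byte[8]=92: continuation. acc=(acc<<6)|0x12=0x12
Byte[9]=8A: continuation. acc=(acc<<6)|0x0A=0x48A
Byte[10]=B4: continuation. acc=(acc<<6)|0x34=0x122B4
Completed: cp=U+122B4 (starts at byte 7)
Byte[11]=E1: 3-byte lead, need 2 cont bytes. acc=0x1
Byte[12]=B3: continuation. acc=(acc<<6)|0x33=0x73
Byte[13]=B0: continuation. acc=(acc<<6)|0x30=0x1CF0
Completed: cp=U+1CF0 (starts at byte 11)
Byte[14]=CC: 2-byte lead, need 1 cont bytes. acc=0xC
Byte[15]=B9: continuation. acc=(acc<<6)|0x39=0x339
Completed: cp=U+0339 (starts at byte 14)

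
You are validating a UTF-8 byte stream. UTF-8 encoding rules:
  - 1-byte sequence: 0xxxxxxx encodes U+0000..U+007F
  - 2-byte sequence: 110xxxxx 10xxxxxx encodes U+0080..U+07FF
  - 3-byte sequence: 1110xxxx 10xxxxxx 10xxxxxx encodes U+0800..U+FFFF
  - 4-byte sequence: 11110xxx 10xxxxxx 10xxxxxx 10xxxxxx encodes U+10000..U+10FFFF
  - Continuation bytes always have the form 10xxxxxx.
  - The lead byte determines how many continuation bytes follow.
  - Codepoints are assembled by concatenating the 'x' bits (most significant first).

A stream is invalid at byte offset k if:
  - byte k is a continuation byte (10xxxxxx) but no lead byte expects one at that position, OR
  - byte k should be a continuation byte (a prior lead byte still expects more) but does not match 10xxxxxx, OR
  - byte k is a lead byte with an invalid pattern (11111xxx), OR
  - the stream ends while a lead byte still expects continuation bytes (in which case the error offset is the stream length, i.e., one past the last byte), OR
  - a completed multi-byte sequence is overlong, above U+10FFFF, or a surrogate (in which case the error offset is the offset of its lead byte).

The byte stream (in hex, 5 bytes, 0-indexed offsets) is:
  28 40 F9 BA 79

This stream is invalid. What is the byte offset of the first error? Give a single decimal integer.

Answer: 2

Derivation:
Byte[0]=28: 1-byte ASCII. cp=U+0028
Byte[1]=40: 1-byte ASCII. cp=U+0040
Byte[2]=F9: INVALID lead byte (not 0xxx/110x/1110/11110)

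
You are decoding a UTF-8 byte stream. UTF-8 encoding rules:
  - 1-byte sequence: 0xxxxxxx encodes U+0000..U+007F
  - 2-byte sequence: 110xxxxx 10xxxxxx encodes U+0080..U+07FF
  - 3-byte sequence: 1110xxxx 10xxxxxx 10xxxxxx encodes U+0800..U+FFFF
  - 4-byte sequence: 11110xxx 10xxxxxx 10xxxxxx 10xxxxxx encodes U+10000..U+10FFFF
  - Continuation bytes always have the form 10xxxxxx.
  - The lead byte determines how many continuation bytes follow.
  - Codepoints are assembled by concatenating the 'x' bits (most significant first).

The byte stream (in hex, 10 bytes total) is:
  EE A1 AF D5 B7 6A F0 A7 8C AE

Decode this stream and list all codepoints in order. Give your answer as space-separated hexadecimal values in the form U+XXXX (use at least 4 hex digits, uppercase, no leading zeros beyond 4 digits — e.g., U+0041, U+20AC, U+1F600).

Answer: U+E86F U+0577 U+006A U+2732E

Derivation:
Byte[0]=EE: 3-byte lead, need 2 cont bytes. acc=0xE
Byte[1]=A1: continuation. acc=(acc<<6)|0x21=0x3A1
Byte[2]=AF: continuation. acc=(acc<<6)|0x2F=0xE86F
Completed: cp=U+E86F (starts at byte 0)
Byte[3]=D5: 2-byte lead, need 1 cont bytes. acc=0x15
Byte[4]=B7: continuation. acc=(acc<<6)|0x37=0x577
Completed: cp=U+0577 (starts at byte 3)
Byte[5]=6A: 1-byte ASCII. cp=U+006A
Byte[6]=F0: 4-byte lead, need 3 cont bytes. acc=0x0
Byte[7]=A7: continuation. acc=(acc<<6)|0x27=0x27
Byte[8]=8C: continuation. acc=(acc<<6)|0x0C=0x9CC
Byte[9]=AE: continuation. acc=(acc<<6)|0x2E=0x2732E
Completed: cp=U+2732E (starts at byte 6)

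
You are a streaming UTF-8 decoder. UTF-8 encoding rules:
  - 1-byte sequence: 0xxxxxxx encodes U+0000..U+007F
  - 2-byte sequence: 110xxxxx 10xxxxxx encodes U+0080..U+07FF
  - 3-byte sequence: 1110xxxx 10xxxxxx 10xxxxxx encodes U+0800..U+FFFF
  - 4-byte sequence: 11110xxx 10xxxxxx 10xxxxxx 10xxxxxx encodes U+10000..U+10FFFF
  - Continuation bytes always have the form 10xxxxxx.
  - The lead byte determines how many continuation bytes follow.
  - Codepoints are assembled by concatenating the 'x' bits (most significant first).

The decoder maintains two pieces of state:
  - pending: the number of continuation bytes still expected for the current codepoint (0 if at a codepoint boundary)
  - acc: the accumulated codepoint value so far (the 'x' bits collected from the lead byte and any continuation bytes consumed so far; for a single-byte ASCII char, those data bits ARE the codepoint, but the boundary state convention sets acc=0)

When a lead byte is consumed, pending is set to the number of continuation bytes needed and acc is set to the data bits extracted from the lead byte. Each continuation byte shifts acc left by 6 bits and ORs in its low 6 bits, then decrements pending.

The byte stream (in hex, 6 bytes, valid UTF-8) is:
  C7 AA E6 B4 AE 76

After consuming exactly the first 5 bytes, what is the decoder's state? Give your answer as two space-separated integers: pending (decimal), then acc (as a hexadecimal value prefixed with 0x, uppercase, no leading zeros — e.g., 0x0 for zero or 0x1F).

Byte[0]=C7: 2-byte lead. pending=1, acc=0x7
Byte[1]=AA: continuation. acc=(acc<<6)|0x2A=0x1EA, pending=0
Byte[2]=E6: 3-byte lead. pending=2, acc=0x6
Byte[3]=B4: continuation. acc=(acc<<6)|0x34=0x1B4, pending=1
Byte[4]=AE: continuation. acc=(acc<<6)|0x2E=0x6D2E, pending=0

Answer: 0 0x6D2E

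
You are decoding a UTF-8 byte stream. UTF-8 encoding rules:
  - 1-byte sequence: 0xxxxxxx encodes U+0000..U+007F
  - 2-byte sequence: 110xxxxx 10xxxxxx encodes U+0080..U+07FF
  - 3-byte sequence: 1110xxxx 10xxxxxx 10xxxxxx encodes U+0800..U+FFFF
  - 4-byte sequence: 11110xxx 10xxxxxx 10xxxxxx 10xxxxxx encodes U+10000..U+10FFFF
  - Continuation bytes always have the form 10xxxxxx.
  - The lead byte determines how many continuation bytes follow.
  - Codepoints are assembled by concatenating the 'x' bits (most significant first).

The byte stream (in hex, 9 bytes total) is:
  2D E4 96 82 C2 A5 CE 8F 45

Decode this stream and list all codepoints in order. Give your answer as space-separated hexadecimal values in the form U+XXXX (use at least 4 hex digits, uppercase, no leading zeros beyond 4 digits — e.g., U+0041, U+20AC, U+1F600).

Answer: U+002D U+4582 U+00A5 U+038F U+0045

Derivation:
Byte[0]=2D: 1-byte ASCII. cp=U+002D
Byte[1]=E4: 3-byte lead, need 2 cont bytes. acc=0x4
Byte[2]=96: continuation. acc=(acc<<6)|0x16=0x116
Byte[3]=82: continuation. acc=(acc<<6)|0x02=0x4582
Completed: cp=U+4582 (starts at byte 1)
Byte[4]=C2: 2-byte lead, need 1 cont bytes. acc=0x2
Byte[5]=A5: continuation. acc=(acc<<6)|0x25=0xA5
Completed: cp=U+00A5 (starts at byte 4)
Byte[6]=CE: 2-byte lead, need 1 cont bytes. acc=0xE
Byte[7]=8F: continuation. acc=(acc<<6)|0x0F=0x38F
Completed: cp=U+038F (starts at byte 6)
Byte[8]=45: 1-byte ASCII. cp=U+0045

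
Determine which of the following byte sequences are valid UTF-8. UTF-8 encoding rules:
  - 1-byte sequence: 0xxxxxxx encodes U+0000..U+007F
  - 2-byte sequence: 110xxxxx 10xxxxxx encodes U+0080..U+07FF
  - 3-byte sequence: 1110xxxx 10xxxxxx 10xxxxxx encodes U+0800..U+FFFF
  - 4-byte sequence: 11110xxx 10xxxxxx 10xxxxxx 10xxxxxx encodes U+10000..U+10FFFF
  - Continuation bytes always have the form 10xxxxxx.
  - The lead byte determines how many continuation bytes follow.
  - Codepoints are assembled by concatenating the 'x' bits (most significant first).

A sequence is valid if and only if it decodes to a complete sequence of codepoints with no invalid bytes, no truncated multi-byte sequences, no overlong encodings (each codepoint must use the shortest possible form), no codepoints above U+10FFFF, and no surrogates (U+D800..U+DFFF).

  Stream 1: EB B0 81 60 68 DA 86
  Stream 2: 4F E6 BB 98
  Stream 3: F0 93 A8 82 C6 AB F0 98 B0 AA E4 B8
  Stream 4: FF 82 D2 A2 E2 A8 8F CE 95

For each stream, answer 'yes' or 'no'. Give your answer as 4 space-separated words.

Answer: yes yes no no

Derivation:
Stream 1: decodes cleanly. VALID
Stream 2: decodes cleanly. VALID
Stream 3: error at byte offset 12. INVALID
Stream 4: error at byte offset 0. INVALID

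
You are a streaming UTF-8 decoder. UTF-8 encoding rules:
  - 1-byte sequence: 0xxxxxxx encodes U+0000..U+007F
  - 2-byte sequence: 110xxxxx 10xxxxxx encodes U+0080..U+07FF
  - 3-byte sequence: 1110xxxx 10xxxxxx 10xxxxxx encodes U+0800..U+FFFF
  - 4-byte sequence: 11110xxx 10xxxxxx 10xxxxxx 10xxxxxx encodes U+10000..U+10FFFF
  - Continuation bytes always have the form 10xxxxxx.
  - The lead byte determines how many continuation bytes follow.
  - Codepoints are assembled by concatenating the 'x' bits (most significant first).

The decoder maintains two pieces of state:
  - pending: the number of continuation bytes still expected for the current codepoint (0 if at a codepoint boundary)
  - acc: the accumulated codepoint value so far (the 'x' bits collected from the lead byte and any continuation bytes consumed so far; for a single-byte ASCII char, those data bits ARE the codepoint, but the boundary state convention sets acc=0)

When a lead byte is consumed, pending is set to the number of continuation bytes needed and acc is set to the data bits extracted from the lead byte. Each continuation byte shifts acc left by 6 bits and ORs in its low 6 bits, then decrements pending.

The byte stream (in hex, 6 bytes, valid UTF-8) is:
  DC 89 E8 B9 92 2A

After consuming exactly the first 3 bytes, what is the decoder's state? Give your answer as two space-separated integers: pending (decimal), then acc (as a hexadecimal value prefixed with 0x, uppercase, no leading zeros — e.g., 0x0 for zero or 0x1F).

Answer: 2 0x8

Derivation:
Byte[0]=DC: 2-byte lead. pending=1, acc=0x1C
Byte[1]=89: continuation. acc=(acc<<6)|0x09=0x709, pending=0
Byte[2]=E8: 3-byte lead. pending=2, acc=0x8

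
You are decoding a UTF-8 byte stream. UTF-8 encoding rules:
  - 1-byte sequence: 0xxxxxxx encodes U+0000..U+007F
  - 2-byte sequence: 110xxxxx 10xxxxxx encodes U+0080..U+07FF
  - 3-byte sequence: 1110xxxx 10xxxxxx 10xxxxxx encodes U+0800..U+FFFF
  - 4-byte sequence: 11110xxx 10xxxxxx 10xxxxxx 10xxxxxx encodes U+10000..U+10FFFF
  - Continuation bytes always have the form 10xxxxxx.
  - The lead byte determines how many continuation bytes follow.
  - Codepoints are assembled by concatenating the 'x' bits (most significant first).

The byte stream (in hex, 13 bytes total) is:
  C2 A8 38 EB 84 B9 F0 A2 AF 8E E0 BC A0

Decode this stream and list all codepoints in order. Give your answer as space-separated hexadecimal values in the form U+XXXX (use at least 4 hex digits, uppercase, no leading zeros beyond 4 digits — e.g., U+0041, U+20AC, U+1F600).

Answer: U+00A8 U+0038 U+B139 U+22BCE U+0F20

Derivation:
Byte[0]=C2: 2-byte lead, need 1 cont bytes. acc=0x2
Byte[1]=A8: continuation. acc=(acc<<6)|0x28=0xA8
Completed: cp=U+00A8 (starts at byte 0)
Byte[2]=38: 1-byte ASCII. cp=U+0038
Byte[3]=EB: 3-byte lead, need 2 cont bytes. acc=0xB
Byte[4]=84: continuation. acc=(acc<<6)|0x04=0x2C4
Byte[5]=B9: continuation. acc=(acc<<6)|0x39=0xB139
Completed: cp=U+B139 (starts at byte 3)
Byte[6]=F0: 4-byte lead, need 3 cont bytes. acc=0x0
Byte[7]=A2: continuation. acc=(acc<<6)|0x22=0x22
Byte[8]=AF: continuation. acc=(acc<<6)|0x2F=0x8AF
Byte[9]=8E: continuation. acc=(acc<<6)|0x0E=0x22BCE
Completed: cp=U+22BCE (starts at byte 6)
Byte[10]=E0: 3-byte lead, need 2 cont bytes. acc=0x0
Byte[11]=BC: continuation. acc=(acc<<6)|0x3C=0x3C
Byte[12]=A0: continuation. acc=(acc<<6)|0x20=0xF20
Completed: cp=U+0F20 (starts at byte 10)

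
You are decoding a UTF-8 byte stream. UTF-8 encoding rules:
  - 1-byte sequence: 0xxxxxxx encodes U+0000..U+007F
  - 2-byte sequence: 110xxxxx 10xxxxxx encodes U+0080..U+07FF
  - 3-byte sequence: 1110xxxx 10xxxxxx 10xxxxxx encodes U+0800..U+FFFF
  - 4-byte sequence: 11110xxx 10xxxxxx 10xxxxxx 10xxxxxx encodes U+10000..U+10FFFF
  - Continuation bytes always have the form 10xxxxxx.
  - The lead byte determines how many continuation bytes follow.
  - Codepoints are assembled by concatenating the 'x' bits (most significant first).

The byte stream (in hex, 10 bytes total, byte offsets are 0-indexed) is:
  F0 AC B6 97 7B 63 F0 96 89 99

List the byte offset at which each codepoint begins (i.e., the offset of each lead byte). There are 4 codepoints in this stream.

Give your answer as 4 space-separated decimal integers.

Answer: 0 4 5 6

Derivation:
Byte[0]=F0: 4-byte lead, need 3 cont bytes. acc=0x0
Byte[1]=AC: continuation. acc=(acc<<6)|0x2C=0x2C
Byte[2]=B6: continuation. acc=(acc<<6)|0x36=0xB36
Byte[3]=97: continuation. acc=(acc<<6)|0x17=0x2CD97
Completed: cp=U+2CD97 (starts at byte 0)
Byte[4]=7B: 1-byte ASCII. cp=U+007B
Byte[5]=63: 1-byte ASCII. cp=U+0063
Byte[6]=F0: 4-byte lead, need 3 cont bytes. acc=0x0
Byte[7]=96: continuation. acc=(acc<<6)|0x16=0x16
Byte[8]=89: continuation. acc=(acc<<6)|0x09=0x589
Byte[9]=99: continuation. acc=(acc<<6)|0x19=0x16259
Completed: cp=U+16259 (starts at byte 6)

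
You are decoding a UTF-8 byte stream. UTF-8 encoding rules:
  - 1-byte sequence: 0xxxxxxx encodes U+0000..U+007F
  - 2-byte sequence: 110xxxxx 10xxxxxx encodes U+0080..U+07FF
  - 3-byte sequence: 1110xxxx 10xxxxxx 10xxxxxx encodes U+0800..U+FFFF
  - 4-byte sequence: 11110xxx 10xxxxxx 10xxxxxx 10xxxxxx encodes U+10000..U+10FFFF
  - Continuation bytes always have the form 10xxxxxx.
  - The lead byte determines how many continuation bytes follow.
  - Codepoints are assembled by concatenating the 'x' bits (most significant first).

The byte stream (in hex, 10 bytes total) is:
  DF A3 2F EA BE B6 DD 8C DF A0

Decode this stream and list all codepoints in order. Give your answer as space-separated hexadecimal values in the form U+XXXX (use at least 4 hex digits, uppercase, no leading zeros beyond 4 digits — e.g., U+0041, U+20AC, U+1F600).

Answer: U+07E3 U+002F U+AFB6 U+074C U+07E0

Derivation:
Byte[0]=DF: 2-byte lead, need 1 cont bytes. acc=0x1F
Byte[1]=A3: continuation. acc=(acc<<6)|0x23=0x7E3
Completed: cp=U+07E3 (starts at byte 0)
Byte[2]=2F: 1-byte ASCII. cp=U+002F
Byte[3]=EA: 3-byte lead, need 2 cont bytes. acc=0xA
Byte[4]=BE: continuation. acc=(acc<<6)|0x3E=0x2BE
Byte[5]=B6: continuation. acc=(acc<<6)|0x36=0xAFB6
Completed: cp=U+AFB6 (starts at byte 3)
Byte[6]=DD: 2-byte lead, need 1 cont bytes. acc=0x1D
Byte[7]=8C: continuation. acc=(acc<<6)|0x0C=0x74C
Completed: cp=U+074C (starts at byte 6)
Byte[8]=DF: 2-byte lead, need 1 cont bytes. acc=0x1F
Byte[9]=A0: continuation. acc=(acc<<6)|0x20=0x7E0
Completed: cp=U+07E0 (starts at byte 8)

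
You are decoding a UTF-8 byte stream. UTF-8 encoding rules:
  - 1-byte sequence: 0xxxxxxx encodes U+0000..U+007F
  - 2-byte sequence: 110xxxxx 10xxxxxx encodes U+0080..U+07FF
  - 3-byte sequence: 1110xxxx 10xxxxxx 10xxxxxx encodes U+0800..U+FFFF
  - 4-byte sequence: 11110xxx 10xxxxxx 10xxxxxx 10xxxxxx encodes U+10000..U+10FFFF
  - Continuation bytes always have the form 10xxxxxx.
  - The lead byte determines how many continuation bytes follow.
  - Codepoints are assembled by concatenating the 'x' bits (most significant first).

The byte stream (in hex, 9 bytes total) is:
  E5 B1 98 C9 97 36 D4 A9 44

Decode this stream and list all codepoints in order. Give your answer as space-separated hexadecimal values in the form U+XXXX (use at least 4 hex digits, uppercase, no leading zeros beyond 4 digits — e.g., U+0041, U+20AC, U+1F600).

Answer: U+5C58 U+0257 U+0036 U+0529 U+0044

Derivation:
Byte[0]=E5: 3-byte lead, need 2 cont bytes. acc=0x5
Byte[1]=B1: continuation. acc=(acc<<6)|0x31=0x171
Byte[2]=98: continuation. acc=(acc<<6)|0x18=0x5C58
Completed: cp=U+5C58 (starts at byte 0)
Byte[3]=C9: 2-byte lead, need 1 cont bytes. acc=0x9
Byte[4]=97: continuation. acc=(acc<<6)|0x17=0x257
Completed: cp=U+0257 (starts at byte 3)
Byte[5]=36: 1-byte ASCII. cp=U+0036
Byte[6]=D4: 2-byte lead, need 1 cont bytes. acc=0x14
Byte[7]=A9: continuation. acc=(acc<<6)|0x29=0x529
Completed: cp=U+0529 (starts at byte 6)
Byte[8]=44: 1-byte ASCII. cp=U+0044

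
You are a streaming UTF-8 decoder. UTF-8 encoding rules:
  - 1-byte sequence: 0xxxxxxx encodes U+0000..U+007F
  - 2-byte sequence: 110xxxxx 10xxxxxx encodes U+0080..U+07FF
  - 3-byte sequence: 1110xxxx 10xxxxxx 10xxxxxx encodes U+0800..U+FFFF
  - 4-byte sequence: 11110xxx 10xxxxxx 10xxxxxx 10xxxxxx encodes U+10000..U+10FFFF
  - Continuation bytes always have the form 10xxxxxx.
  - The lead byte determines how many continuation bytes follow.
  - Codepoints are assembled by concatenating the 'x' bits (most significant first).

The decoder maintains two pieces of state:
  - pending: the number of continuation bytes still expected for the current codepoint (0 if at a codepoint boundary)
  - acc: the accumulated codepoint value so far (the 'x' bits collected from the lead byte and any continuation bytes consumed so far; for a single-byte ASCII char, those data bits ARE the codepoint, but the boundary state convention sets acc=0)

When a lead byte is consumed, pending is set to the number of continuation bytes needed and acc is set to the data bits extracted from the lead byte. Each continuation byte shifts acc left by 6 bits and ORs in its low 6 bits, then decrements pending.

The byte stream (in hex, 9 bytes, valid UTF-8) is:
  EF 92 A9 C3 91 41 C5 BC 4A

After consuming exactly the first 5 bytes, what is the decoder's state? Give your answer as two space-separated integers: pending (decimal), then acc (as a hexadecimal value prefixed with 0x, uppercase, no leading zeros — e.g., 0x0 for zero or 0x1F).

Byte[0]=EF: 3-byte lead. pending=2, acc=0xF
Byte[1]=92: continuation. acc=(acc<<6)|0x12=0x3D2, pending=1
Byte[2]=A9: continuation. acc=(acc<<6)|0x29=0xF4A9, pending=0
Byte[3]=C3: 2-byte lead. pending=1, acc=0x3
Byte[4]=91: continuation. acc=(acc<<6)|0x11=0xD1, pending=0

Answer: 0 0xD1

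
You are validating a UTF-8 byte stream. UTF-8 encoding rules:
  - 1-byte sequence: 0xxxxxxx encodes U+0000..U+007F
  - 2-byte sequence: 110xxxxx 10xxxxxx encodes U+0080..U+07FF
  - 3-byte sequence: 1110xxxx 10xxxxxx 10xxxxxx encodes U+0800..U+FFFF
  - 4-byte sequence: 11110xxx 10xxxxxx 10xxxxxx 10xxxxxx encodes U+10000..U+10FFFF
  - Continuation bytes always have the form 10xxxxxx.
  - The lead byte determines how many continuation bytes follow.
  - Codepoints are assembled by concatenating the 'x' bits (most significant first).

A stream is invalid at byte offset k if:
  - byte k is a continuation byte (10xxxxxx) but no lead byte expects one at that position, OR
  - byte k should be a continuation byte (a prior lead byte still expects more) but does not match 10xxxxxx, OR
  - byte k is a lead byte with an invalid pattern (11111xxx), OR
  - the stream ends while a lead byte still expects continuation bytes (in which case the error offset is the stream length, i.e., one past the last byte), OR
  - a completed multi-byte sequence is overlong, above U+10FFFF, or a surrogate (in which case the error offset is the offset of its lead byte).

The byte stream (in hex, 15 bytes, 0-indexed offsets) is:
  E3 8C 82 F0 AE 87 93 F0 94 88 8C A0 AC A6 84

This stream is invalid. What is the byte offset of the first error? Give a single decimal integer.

Answer: 11

Derivation:
Byte[0]=E3: 3-byte lead, need 2 cont bytes. acc=0x3
Byte[1]=8C: continuation. acc=(acc<<6)|0x0C=0xCC
Byte[2]=82: continuation. acc=(acc<<6)|0x02=0x3302
Completed: cp=U+3302 (starts at byte 0)
Byte[3]=F0: 4-byte lead, need 3 cont bytes. acc=0x0
Byte[4]=AE: continuation. acc=(acc<<6)|0x2E=0x2E
Byte[5]=87: continuation. acc=(acc<<6)|0x07=0xB87
Byte[6]=93: continuation. acc=(acc<<6)|0x13=0x2E1D3
Completed: cp=U+2E1D3 (starts at byte 3)
Byte[7]=F0: 4-byte lead, need 3 cont bytes. acc=0x0
Byte[8]=94: continuation. acc=(acc<<6)|0x14=0x14
Byte[9]=88: continuation. acc=(acc<<6)|0x08=0x508
Byte[10]=8C: continuation. acc=(acc<<6)|0x0C=0x1420C
Completed: cp=U+1420C (starts at byte 7)
Byte[11]=A0: INVALID lead byte (not 0xxx/110x/1110/11110)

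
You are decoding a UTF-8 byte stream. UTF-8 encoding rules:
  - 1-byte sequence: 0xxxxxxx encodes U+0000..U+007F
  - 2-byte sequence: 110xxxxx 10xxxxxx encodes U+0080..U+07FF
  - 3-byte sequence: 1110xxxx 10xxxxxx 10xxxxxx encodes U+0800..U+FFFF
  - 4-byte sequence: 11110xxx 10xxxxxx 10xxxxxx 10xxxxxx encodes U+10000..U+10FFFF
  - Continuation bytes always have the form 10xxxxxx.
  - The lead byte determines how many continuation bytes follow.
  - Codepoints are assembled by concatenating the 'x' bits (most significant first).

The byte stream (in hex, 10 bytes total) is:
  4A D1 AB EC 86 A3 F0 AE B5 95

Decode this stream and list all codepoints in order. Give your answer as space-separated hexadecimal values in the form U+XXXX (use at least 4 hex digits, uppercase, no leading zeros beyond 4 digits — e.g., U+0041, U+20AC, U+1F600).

Byte[0]=4A: 1-byte ASCII. cp=U+004A
Byte[1]=D1: 2-byte lead, need 1 cont bytes. acc=0x11
Byte[2]=AB: continuation. acc=(acc<<6)|0x2B=0x46B
Completed: cp=U+046B (starts at byte 1)
Byte[3]=EC: 3-byte lead, need 2 cont bytes. acc=0xC
Byte[4]=86: continuation. acc=(acc<<6)|0x06=0x306
Byte[5]=A3: continuation. acc=(acc<<6)|0x23=0xC1A3
Completed: cp=U+C1A3 (starts at byte 3)
Byte[6]=F0: 4-byte lead, need 3 cont bytes. acc=0x0
Byte[7]=AE: continuation. acc=(acc<<6)|0x2E=0x2E
Byte[8]=B5: continuation. acc=(acc<<6)|0x35=0xBB5
Byte[9]=95: continuation. acc=(acc<<6)|0x15=0x2ED55
Completed: cp=U+2ED55 (starts at byte 6)

Answer: U+004A U+046B U+C1A3 U+2ED55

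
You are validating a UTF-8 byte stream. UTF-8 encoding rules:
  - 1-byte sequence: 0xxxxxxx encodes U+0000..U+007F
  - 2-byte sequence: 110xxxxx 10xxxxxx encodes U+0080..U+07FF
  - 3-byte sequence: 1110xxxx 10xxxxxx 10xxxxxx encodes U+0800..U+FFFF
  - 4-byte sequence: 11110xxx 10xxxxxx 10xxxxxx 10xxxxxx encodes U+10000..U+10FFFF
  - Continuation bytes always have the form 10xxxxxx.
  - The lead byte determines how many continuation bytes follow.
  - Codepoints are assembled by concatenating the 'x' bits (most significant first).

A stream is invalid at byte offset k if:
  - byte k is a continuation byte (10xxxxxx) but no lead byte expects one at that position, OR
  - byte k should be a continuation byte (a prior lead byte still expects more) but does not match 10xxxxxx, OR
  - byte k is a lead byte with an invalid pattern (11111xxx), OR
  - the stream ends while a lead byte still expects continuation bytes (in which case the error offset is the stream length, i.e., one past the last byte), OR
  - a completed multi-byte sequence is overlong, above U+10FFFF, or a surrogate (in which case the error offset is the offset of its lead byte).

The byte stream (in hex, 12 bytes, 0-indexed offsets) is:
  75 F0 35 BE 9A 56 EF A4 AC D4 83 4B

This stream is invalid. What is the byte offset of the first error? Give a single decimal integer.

Byte[0]=75: 1-byte ASCII. cp=U+0075
Byte[1]=F0: 4-byte lead, need 3 cont bytes. acc=0x0
Byte[2]=35: expected 10xxxxxx continuation. INVALID

Answer: 2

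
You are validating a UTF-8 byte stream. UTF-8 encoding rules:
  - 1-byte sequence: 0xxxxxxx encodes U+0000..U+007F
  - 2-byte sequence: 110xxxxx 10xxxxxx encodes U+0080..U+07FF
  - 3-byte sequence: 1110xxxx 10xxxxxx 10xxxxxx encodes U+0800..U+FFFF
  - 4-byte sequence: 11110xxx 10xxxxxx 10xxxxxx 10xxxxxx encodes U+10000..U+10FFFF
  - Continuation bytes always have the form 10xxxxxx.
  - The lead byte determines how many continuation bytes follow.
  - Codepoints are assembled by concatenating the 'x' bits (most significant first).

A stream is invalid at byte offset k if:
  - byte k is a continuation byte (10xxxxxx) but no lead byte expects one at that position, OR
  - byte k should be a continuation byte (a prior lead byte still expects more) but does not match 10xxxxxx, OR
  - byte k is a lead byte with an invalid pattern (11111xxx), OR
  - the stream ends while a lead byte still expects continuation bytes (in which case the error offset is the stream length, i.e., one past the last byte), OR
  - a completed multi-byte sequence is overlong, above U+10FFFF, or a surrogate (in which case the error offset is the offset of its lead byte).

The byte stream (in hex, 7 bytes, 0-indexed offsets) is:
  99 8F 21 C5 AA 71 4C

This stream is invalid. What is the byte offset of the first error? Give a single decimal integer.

Answer: 0

Derivation:
Byte[0]=99: INVALID lead byte (not 0xxx/110x/1110/11110)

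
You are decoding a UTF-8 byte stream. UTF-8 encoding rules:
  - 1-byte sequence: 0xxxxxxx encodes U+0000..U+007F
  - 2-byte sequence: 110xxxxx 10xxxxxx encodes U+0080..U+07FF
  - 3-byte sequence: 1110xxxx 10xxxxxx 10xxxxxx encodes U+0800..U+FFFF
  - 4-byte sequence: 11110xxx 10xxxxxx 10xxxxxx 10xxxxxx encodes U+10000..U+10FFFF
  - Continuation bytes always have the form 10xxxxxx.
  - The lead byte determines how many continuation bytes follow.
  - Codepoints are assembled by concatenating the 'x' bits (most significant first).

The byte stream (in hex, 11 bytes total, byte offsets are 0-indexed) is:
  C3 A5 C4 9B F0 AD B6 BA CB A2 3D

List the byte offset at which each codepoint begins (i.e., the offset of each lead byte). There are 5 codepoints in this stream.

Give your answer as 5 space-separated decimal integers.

Byte[0]=C3: 2-byte lead, need 1 cont bytes. acc=0x3
Byte[1]=A5: continuation. acc=(acc<<6)|0x25=0xE5
Completed: cp=U+00E5 (starts at byte 0)
Byte[2]=C4: 2-byte lead, need 1 cont bytes. acc=0x4
Byte[3]=9B: continuation. acc=(acc<<6)|0x1B=0x11B
Completed: cp=U+011B (starts at byte 2)
Byte[4]=F0: 4-byte lead, need 3 cont bytes. acc=0x0
Byte[5]=AD: continuation. acc=(acc<<6)|0x2D=0x2D
Byte[6]=B6: continuation. acc=(acc<<6)|0x36=0xB76
Byte[7]=BA: continuation. acc=(acc<<6)|0x3A=0x2DDBA
Completed: cp=U+2DDBA (starts at byte 4)
Byte[8]=CB: 2-byte lead, need 1 cont bytes. acc=0xB
Byte[9]=A2: continuation. acc=(acc<<6)|0x22=0x2E2
Completed: cp=U+02E2 (starts at byte 8)
Byte[10]=3D: 1-byte ASCII. cp=U+003D

Answer: 0 2 4 8 10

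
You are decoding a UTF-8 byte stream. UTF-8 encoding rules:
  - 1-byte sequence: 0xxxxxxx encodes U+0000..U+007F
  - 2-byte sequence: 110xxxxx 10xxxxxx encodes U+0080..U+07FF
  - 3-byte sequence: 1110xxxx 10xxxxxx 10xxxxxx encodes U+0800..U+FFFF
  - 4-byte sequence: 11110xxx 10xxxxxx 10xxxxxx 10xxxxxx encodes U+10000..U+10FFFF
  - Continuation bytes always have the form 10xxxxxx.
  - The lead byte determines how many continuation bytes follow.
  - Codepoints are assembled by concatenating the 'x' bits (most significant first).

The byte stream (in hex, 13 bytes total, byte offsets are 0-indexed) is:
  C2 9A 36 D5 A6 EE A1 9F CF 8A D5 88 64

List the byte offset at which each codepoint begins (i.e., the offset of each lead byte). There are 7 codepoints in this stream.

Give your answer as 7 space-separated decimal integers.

Answer: 0 2 3 5 8 10 12

Derivation:
Byte[0]=C2: 2-byte lead, need 1 cont bytes. acc=0x2
Byte[1]=9A: continuation. acc=(acc<<6)|0x1A=0x9A
Completed: cp=U+009A (starts at byte 0)
Byte[2]=36: 1-byte ASCII. cp=U+0036
Byte[3]=D5: 2-byte lead, need 1 cont bytes. acc=0x15
Byte[4]=A6: continuation. acc=(acc<<6)|0x26=0x566
Completed: cp=U+0566 (starts at byte 3)
Byte[5]=EE: 3-byte lead, need 2 cont bytes. acc=0xE
Byte[6]=A1: continuation. acc=(acc<<6)|0x21=0x3A1
Byte[7]=9F: continuation. acc=(acc<<6)|0x1F=0xE85F
Completed: cp=U+E85F (starts at byte 5)
Byte[8]=CF: 2-byte lead, need 1 cont bytes. acc=0xF
Byte[9]=8A: continuation. acc=(acc<<6)|0x0A=0x3CA
Completed: cp=U+03CA (starts at byte 8)
Byte[10]=D5: 2-byte lead, need 1 cont bytes. acc=0x15
Byte[11]=88: continuation. acc=(acc<<6)|0x08=0x548
Completed: cp=U+0548 (starts at byte 10)
Byte[12]=64: 1-byte ASCII. cp=U+0064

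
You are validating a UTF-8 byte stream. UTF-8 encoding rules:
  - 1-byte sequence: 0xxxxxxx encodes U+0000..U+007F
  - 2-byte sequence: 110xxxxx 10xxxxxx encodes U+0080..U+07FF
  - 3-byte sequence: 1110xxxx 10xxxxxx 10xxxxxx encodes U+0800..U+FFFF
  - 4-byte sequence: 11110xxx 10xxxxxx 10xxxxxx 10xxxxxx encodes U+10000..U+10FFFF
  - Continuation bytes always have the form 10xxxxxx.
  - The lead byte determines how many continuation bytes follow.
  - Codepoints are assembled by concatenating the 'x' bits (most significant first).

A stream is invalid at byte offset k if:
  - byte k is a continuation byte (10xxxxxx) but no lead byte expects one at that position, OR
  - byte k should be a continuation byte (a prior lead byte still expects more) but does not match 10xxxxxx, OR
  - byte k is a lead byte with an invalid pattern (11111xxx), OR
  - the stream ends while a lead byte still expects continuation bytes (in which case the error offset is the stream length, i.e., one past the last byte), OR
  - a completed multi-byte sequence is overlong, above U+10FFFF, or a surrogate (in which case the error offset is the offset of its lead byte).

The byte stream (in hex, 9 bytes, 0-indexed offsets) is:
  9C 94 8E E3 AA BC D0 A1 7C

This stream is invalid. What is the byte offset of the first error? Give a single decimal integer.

Byte[0]=9C: INVALID lead byte (not 0xxx/110x/1110/11110)

Answer: 0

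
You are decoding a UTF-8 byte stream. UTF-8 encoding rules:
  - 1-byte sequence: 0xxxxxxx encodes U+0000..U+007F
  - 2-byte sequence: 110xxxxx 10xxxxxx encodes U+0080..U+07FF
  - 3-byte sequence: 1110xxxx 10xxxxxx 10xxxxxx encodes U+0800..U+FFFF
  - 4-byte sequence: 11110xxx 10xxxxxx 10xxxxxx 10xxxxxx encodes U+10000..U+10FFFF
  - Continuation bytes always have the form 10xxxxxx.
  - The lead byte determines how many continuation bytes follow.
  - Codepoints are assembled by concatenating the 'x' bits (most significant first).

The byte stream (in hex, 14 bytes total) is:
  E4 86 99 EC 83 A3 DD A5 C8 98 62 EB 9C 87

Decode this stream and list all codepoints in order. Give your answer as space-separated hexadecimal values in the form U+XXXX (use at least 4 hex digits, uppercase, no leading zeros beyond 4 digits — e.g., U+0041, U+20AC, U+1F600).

Byte[0]=E4: 3-byte lead, need 2 cont bytes. acc=0x4
Byte[1]=86: continuation. acc=(acc<<6)|0x06=0x106
Byte[2]=99: continuation. acc=(acc<<6)|0x19=0x4199
Completed: cp=U+4199 (starts at byte 0)
Byte[3]=EC: 3-byte lead, need 2 cont bytes. acc=0xC
Byte[4]=83: continuation. acc=(acc<<6)|0x03=0x303
Byte[5]=A3: continuation. acc=(acc<<6)|0x23=0xC0E3
Completed: cp=U+C0E3 (starts at byte 3)
Byte[6]=DD: 2-byte lead, need 1 cont bytes. acc=0x1D
Byte[7]=A5: continuation. acc=(acc<<6)|0x25=0x765
Completed: cp=U+0765 (starts at byte 6)
Byte[8]=C8: 2-byte lead, need 1 cont bytes. acc=0x8
Byte[9]=98: continuation. acc=(acc<<6)|0x18=0x218
Completed: cp=U+0218 (starts at byte 8)
Byte[10]=62: 1-byte ASCII. cp=U+0062
Byte[11]=EB: 3-byte lead, need 2 cont bytes. acc=0xB
Byte[12]=9C: continuation. acc=(acc<<6)|0x1C=0x2DC
Byte[13]=87: continuation. acc=(acc<<6)|0x07=0xB707
Completed: cp=U+B707 (starts at byte 11)

Answer: U+4199 U+C0E3 U+0765 U+0218 U+0062 U+B707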